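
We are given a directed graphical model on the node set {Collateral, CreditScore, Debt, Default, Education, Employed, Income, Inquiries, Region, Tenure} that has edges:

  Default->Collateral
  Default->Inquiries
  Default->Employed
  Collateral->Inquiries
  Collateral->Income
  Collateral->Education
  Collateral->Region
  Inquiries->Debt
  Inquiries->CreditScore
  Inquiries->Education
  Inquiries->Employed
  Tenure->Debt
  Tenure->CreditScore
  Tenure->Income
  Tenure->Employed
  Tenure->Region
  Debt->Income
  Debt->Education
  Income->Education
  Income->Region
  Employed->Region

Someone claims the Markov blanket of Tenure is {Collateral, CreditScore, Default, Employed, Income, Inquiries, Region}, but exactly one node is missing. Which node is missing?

A node's Markov blanket = Pa ∪ Ch ∪ (parents of Ch other than the node itself).
Tenure has children CreditScore, Debt, Employed, Income, Region.
Tenure has no parents.
Parents of each child, excluding Tenure:
  parents(Debt) \ {Tenure} = {Inquiries}.
  parents(CreditScore) \ {Tenure} = {Inquiries}.
  parents(Income) \ {Tenure} = {Collateral, Debt}.
  Employed also has parents Default, Inquiries.
  Region also has parents Collateral, Employed, Income.
MB(Tenure) = {Collateral, CreditScore, Debt, Default, Employed, Income, Inquiries, Region}.
Comparing with the claimed set, Debt is missing.

Debt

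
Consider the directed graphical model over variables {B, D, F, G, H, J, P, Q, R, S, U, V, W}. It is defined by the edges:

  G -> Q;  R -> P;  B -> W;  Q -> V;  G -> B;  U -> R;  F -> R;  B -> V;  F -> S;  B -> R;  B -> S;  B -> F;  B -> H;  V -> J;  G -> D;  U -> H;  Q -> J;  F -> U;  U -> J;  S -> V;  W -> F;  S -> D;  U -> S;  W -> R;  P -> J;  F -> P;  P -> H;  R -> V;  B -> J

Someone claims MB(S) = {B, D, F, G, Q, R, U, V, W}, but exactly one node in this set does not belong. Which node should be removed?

W

S has parents B, F, U.
S has children D, V.
Parents of each child, excluding S:
  V's other parents are B, Q, R.
  D also has parent G.
MB(S) = {B, D, F, G, Q, R, U, V}.
W is neither a parent, child, nor co-parent of S, so it does not belong.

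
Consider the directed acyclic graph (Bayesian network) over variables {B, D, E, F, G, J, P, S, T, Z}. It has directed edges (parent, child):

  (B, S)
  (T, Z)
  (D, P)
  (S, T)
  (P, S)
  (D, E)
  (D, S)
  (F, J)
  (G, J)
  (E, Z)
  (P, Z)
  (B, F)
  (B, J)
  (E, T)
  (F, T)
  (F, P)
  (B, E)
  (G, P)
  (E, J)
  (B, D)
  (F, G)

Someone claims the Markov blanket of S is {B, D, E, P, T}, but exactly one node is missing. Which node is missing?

Recall MB(v) = parents ∪ children ∪ spouses, where spouses are the other parents of v's children.
Pa(S) = {B, D, P}.
S has child T.
Other parents of S's children:
  T: E, F
MB(S) = {B, D, E, F, P, T}.
Comparing with the claimed set, F is missing.

F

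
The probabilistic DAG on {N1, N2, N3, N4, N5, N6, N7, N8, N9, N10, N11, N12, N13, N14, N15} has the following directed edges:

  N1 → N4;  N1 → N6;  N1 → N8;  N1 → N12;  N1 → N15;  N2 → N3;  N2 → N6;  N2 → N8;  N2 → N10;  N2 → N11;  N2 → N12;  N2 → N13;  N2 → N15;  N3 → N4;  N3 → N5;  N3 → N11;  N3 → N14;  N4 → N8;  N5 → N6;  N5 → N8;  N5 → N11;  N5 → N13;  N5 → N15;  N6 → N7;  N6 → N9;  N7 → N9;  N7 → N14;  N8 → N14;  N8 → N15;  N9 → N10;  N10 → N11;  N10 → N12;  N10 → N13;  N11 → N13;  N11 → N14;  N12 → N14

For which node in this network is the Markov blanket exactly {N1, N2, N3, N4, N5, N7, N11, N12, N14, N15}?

The target node must have every member of {N1, N2, N3, N4, N5, N7, N11, N12, N14, N15} as a parent, child, or co-parent, and no others.
Parents of N8: N1, N2, N4, N5; children: N14, N15; co-parents: N1, N2, N3, N5, N7, N11, N12.
These exactly cover the given set, so the node is N8.

N8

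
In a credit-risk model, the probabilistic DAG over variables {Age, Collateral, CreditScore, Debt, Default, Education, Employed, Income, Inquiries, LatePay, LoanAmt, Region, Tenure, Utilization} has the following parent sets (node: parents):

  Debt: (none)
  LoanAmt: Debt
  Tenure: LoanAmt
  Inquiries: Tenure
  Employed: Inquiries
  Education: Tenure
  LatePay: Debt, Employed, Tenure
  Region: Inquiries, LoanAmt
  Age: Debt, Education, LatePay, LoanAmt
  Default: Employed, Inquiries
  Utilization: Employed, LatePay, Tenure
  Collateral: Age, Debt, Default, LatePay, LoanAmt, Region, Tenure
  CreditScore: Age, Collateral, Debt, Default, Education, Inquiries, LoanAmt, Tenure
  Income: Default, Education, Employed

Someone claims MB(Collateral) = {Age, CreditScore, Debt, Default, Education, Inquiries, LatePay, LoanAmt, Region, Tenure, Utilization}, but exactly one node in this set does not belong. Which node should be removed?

Utilization

Pa(Collateral) = {Age, Debt, Default, LatePay, LoanAmt, Region, Tenure}.
Children of Collateral: CreditScore.
Parents of each child, excluding Collateral:
  CreditScore: Age, Debt, Default, Education, Inquiries, LoanAmt, Tenure
MB(Collateral) = {Age, CreditScore, Debt, Default, Education, Inquiries, LatePay, LoanAmt, Region, Tenure}.
Utilization is neither a parent, child, nor co-parent of Collateral, so it does not belong.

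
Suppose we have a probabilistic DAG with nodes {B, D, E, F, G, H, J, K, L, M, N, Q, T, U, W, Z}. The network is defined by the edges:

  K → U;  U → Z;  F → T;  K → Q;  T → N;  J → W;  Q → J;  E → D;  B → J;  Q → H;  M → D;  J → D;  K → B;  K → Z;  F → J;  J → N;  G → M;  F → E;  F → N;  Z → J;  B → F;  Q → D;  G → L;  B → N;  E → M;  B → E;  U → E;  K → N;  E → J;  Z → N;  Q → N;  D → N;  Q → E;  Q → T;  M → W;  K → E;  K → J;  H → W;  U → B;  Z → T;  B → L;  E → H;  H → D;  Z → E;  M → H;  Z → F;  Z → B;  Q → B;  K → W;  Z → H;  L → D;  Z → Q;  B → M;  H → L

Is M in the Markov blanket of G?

Yes

M is a child of G.
So M ∈ MB(G).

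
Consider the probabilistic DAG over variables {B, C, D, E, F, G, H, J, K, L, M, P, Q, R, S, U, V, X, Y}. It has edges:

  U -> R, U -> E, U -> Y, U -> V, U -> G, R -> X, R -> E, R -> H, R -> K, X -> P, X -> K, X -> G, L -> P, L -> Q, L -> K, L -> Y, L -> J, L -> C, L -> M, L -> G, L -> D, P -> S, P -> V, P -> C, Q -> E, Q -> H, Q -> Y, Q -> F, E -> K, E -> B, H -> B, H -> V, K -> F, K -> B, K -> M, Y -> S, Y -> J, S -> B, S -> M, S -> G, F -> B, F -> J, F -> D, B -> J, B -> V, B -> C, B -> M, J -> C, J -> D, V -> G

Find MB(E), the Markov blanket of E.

The Markov blanket of a node is its parents, its children, and the other parents of its children.
E has parents Q, R, U.
E has children B, K.
Other parents of E's children:
  K also has parents L, R, X.
  parents(B) \ {E} = {F, H, K, S}.
So the Markov blanket of E is {B, F, H, K, L, Q, R, S, U, X}.

{B, F, H, K, L, Q, R, S, U, X}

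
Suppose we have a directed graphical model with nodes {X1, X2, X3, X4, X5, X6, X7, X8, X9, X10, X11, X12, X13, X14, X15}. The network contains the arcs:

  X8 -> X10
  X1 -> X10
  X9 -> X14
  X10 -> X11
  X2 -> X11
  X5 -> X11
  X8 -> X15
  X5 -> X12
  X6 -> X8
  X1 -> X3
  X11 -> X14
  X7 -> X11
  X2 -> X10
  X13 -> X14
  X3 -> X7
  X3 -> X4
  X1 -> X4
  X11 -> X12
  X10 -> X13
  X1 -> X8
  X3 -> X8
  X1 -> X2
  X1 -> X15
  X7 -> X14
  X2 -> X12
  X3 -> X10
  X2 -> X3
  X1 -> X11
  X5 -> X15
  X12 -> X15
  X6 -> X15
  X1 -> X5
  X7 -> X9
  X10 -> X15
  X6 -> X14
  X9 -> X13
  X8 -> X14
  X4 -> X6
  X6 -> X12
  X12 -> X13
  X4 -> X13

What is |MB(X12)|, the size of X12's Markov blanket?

X12's parents: X2, X5, X6, X11.
X12's children: X13, X15.
For each child, the remaining parents (spouses of X12):
  X13's other parents are X4, X9, X10.
  X15's other parents are X1, X5, X6, X8, X10.
MB(X12) = {X1, X2, X4, X5, X6, X8, X9, X10, X11, X13, X15}, which has 11 nodes.

11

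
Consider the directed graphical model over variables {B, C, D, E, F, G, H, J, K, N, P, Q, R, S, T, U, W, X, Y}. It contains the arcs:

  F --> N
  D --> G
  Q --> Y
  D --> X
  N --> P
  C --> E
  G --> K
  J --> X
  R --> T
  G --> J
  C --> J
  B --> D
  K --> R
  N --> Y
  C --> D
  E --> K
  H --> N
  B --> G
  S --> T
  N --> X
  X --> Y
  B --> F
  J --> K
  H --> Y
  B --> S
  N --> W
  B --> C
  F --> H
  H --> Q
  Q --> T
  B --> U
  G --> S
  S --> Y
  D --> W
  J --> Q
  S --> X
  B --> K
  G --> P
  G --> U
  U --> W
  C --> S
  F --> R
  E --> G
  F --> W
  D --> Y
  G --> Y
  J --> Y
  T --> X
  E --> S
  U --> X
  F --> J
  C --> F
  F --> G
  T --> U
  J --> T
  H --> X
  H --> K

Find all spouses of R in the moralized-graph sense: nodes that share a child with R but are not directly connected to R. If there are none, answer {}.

{J, Q, S}

Children of R: T.
  T's other parents are J, Q, S.
Excluding nodes already adjacent to R (F, K, T), the co-parent-only contribution is {J, Q, S}.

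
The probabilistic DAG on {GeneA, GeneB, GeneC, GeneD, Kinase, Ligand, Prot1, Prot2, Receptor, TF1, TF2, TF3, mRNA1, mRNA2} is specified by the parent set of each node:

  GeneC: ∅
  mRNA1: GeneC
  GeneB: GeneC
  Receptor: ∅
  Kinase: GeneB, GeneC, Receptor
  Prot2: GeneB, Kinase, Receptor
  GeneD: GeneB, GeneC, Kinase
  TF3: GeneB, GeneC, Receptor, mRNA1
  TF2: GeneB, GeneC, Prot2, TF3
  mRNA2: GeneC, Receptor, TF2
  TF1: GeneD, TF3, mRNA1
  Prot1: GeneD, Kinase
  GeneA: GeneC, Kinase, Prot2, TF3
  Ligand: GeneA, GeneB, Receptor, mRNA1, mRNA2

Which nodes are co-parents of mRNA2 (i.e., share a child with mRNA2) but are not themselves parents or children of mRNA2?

Children of mRNA2: Ligand.
  Ligand's other parents are GeneA, GeneB, Receptor, mRNA1.
Excluding nodes already adjacent to mRNA2 (GeneC, Ligand, Receptor, TF2), the co-parent-only contribution is {GeneA, GeneB, mRNA1}.

{GeneA, GeneB, mRNA1}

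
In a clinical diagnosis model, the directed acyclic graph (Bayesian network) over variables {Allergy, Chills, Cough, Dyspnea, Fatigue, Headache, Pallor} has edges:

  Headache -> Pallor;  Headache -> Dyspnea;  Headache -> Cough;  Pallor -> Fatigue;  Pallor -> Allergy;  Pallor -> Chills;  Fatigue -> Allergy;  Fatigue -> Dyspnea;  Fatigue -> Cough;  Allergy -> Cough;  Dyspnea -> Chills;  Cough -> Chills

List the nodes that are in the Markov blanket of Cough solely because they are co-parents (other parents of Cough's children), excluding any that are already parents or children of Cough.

{Dyspnea, Pallor}

Children of Cough: Chills.
  parents(Chills) \ {Cough} = {Dyspnea, Pallor}.
Excluding nodes already adjacent to Cough (Allergy, Chills, Fatigue, Headache), the co-parent-only contribution is {Dyspnea, Pallor}.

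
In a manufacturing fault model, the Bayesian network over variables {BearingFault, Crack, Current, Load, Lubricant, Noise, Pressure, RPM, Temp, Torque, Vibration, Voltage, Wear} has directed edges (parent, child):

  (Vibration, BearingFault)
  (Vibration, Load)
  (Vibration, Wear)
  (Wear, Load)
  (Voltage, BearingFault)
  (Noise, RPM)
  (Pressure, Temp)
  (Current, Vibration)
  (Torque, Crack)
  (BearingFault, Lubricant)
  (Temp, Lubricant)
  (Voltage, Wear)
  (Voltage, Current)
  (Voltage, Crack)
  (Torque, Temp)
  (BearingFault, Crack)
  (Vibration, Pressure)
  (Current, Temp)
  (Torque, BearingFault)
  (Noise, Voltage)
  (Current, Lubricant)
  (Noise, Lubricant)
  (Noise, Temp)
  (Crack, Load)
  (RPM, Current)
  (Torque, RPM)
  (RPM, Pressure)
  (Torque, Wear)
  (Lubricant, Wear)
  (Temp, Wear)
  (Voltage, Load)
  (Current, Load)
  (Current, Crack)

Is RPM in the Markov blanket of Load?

The Markov blanket of a node is its parents, its children, and the other parents of its children.
Parents of Load: Crack, Current, Vibration, Voltage, Wear.
Ch(Load) = {}.
With no children, Load has no spouses; the co-parent set is empty.
MB(Load) = {Crack, Current, Vibration, Voltage, Wear}; RPM is not in this set.

No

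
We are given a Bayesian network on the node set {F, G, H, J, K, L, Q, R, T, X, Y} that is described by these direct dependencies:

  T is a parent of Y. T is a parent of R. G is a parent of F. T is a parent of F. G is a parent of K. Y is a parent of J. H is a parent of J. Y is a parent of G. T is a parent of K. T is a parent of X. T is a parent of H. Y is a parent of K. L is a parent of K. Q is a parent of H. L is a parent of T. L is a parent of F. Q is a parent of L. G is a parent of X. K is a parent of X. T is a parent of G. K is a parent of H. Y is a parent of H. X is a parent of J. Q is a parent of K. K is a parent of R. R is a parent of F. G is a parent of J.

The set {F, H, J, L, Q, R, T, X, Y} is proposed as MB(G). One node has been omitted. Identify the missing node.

Recall MB(v) = parents ∪ children ∪ spouses, where spouses are the other parents of v's children.
Pa(G) = {T, Y}.
Ch(G) = {F, J, K, X}.
Co-parents of G (other parents of its children):
  parents(K) \ {G} = {L, Q, T, Y}.
  X also has parents K, T.
  J's other parents are H, X, Y.
  parents(F) \ {G} = {L, R, T}.
MB(G) = {F, H, J, K, L, Q, R, T, X, Y}.
Comparing with the claimed set, K is missing.

K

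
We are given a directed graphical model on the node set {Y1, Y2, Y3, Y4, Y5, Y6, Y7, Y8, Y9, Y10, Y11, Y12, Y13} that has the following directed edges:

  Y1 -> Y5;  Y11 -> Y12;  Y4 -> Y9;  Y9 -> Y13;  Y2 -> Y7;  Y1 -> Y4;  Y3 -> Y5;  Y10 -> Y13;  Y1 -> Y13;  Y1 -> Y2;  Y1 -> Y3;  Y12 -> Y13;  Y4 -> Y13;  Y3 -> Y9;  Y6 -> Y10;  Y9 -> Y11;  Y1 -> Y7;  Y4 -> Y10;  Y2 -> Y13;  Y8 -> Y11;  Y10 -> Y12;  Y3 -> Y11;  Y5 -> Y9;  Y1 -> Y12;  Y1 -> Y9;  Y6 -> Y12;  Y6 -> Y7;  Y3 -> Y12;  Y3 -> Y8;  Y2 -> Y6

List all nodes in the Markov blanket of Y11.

{Y1, Y3, Y6, Y8, Y9, Y10, Y12}

The Markov blanket of a node is its parents, its children, and the other parents of its children.
Y11's parents: Y3, Y8, Y9.
Children of Y11: Y12.
For each child, the remaining parents (spouses of Y11):
  parents(Y12) \ {Y11} = {Y1, Y3, Y6, Y10}.
MB(Y11) = {Y1, Y3, Y6, Y8, Y9, Y10, Y12}.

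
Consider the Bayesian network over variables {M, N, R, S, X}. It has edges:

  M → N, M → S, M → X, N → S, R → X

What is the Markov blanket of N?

N's children: S.
Parents of N: M.
Parents of each child, excluding N:
  S's other parent is M.
Union: {M} ∪ {S} ∪ {M} = {M, S}.

{M, S}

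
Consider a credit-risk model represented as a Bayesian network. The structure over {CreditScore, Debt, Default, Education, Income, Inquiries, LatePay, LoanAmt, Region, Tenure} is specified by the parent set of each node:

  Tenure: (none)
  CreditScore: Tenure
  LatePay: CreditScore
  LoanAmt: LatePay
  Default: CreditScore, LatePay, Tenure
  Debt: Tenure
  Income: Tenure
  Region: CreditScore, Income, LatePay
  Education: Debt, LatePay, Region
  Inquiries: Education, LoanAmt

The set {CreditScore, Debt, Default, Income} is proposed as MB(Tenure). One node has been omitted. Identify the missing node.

Tenure's children: CreditScore, Debt, Default, Income.
Tenure has no parents.
For each child, the remaining parents (spouses of Tenure):
  CreditScore: no additional parents.
  Default's other parents are CreditScore, LatePay.
  Debt has no other parent.
  Income: no additional parents.
MB(Tenure) = {CreditScore, Debt, Default, Income, LatePay}.
Comparing with the claimed set, LatePay is missing.

LatePay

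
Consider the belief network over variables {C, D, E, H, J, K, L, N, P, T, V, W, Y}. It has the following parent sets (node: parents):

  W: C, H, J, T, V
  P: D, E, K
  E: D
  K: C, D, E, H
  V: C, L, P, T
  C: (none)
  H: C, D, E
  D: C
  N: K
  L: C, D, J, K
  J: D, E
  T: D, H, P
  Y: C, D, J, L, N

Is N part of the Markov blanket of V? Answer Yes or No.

No

A node's Markov blanket = Pa ∪ Ch ∪ (parents of Ch other than the node itself).
V has parents C, L, P, T.
V's children: W.
Other parents of V's children:
  W also has parents C, H, J, T.
MB(V) = {C, H, J, L, P, T, W}; N is not in this set.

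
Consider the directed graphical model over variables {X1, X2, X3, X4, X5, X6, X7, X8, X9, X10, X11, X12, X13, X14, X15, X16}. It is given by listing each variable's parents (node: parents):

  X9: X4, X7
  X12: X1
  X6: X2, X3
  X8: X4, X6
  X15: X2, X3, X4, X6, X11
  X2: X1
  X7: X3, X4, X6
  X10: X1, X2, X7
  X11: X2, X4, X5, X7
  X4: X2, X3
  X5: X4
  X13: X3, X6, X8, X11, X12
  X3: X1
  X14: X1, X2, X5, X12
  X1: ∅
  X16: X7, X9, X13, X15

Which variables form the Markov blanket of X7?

{X1, X2, X3, X4, X5, X6, X9, X10, X11, X13, X15, X16}

Recall MB(v) = parents ∪ children ∪ spouses, where spouses are the other parents of v's children.
X7's parents: X3, X4, X6.
Ch(X7) = {X9, X10, X11, X16}.
Co-parents of X7 (other parents of its children):
  X9: X4
  X10: X1, X2
  X11: X2, X4, X5
  X16: X9, X13, X15
Taking the union gives {X1, X2, X3, X4, X5, X6, X9, X10, X11, X13, X15, X16}.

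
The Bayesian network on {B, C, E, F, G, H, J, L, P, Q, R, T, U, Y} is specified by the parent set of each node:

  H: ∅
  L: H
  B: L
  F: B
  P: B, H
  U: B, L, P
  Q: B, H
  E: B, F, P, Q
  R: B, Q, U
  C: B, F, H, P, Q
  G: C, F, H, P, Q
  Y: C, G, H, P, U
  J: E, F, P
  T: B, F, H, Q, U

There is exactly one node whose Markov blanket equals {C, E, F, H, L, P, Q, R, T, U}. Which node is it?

The target node must have every member of {C, E, F, H, L, P, Q, R, T, U} as a parent, child, or co-parent, and no others.
Parents of B: L; children: C, E, F, P, Q, R, T, U; co-parents: F, H, L, P, Q, U.
These exactly cover the given set, so the node is B.

B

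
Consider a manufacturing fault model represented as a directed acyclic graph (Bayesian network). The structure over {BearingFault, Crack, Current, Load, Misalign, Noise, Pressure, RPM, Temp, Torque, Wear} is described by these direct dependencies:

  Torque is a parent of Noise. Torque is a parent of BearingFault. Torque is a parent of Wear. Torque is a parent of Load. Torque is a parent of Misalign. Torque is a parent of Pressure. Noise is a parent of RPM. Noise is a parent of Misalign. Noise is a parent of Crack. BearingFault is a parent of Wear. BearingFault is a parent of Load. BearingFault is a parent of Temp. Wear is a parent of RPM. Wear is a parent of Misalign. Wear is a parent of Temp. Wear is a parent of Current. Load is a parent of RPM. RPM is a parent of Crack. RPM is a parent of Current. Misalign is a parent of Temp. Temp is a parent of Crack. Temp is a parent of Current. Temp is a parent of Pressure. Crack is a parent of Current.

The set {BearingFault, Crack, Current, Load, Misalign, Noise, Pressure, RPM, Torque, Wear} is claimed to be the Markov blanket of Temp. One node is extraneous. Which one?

Load

A node's Markov blanket = Pa ∪ Ch ∪ (parents of Ch other than the node itself).
Temp's parents: BearingFault, Misalign, Wear.
Ch(Temp) = {Crack, Current, Pressure}.
Co-parents of Temp (other parents of its children):
  Crack: Noise, RPM
  Current: Crack, RPM, Wear
  Pressure: Torque
MB(Temp) = {BearingFault, Crack, Current, Misalign, Noise, Pressure, RPM, Torque, Wear}.
Load is neither a parent, child, nor co-parent of Temp, so it does not belong.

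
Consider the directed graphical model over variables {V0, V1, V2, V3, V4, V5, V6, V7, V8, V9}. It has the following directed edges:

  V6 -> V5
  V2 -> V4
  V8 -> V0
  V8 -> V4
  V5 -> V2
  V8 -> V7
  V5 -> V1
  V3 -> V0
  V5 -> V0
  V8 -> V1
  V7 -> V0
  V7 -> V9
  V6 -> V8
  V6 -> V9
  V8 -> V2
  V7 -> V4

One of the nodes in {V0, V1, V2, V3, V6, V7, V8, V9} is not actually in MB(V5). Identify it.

V9

Ch(V5) = {V0, V1, V2}.
V5's parents: V6.
Other parents of V5's children:
  V2 also has parent V8.
  V0 also has parents V3, V7, V8.
  parents(V1) \ {V5} = {V8}.
MB(V5) = {V0, V1, V2, V3, V6, V7, V8}.
V9 is neither a parent, child, nor co-parent of V5, so it does not belong.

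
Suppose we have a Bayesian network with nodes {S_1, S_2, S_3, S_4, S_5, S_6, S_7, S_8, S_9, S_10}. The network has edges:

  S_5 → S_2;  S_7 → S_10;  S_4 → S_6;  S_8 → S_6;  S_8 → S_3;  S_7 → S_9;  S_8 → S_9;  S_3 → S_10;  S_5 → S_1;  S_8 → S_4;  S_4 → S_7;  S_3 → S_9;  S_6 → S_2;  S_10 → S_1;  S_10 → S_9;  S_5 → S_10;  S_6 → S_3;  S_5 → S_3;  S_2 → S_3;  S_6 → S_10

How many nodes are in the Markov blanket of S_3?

Ch(S_3) = {S_9, S_10}.
Parents of S_3: S_2, S_5, S_6, S_8.
For each child, the remaining parents (spouses of S_3):
  S_10 also has parents S_5, S_6, S_7.
  parents(S_9) \ {S_3} = {S_7, S_8, S_10}.
MB(S_3) = {S_2, S_5, S_6, S_7, S_8, S_9, S_10}, which has 7 nodes.

7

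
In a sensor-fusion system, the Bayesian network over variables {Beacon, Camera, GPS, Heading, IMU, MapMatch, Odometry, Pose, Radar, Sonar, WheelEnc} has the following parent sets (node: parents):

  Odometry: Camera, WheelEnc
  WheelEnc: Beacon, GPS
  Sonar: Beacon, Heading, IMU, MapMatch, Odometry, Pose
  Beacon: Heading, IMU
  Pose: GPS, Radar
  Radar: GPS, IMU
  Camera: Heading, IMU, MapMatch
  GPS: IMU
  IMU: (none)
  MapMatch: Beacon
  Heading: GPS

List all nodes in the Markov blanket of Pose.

Recall MB(v) = parents ∪ children ∪ spouses, where spouses are the other parents of v's children.
Pose has parents GPS, Radar.
Pose's children: Sonar.
Other parents of Pose's children:
  Sonar: Beacon, Heading, IMU, MapMatch, Odometry
So the Markov blanket of Pose is {Beacon, GPS, Heading, IMU, MapMatch, Odometry, Radar, Sonar}.

{Beacon, GPS, Heading, IMU, MapMatch, Odometry, Radar, Sonar}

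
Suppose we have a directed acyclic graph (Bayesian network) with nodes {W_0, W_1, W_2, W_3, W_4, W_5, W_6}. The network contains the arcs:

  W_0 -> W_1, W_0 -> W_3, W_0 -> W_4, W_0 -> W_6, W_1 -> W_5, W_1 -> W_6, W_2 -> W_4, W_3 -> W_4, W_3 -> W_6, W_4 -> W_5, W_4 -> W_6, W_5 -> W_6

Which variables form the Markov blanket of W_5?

{W_0, W_1, W_3, W_4, W_6}

The Markov blanket of a node is its parents, its children, and the other parents of its children.
W_5's parents: W_1, W_4.
Ch(W_5) = {W_6}.
Co-parents of W_5 (other parents of its children):
  W_6 also has parents W_0, W_1, W_3, W_4.
Taking the union gives {W_0, W_1, W_3, W_4, W_6}.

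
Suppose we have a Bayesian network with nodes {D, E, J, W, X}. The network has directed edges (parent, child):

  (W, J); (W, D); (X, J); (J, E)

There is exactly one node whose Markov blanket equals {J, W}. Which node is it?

X

The target node must have every member of {J, W} as a parent, child, or co-parent, and no others.
Parents of X: none; children: J; co-parents: W.
These exactly cover the given set, so the node is X.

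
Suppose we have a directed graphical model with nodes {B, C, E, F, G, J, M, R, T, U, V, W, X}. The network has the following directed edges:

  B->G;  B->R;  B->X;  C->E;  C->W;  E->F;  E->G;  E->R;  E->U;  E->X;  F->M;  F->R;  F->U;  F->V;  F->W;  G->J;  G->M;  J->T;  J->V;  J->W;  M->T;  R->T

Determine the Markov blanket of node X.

{B, E}

A node's Markov blanket = Pa ∪ Ch ∪ (parents of Ch other than the node itself).
Parents of X: B, E.
Children of X: none.
With no children, X has no spouses; the co-parent set is empty.
Union: {B, E} ∪ {} ∪ {} = {B, E}.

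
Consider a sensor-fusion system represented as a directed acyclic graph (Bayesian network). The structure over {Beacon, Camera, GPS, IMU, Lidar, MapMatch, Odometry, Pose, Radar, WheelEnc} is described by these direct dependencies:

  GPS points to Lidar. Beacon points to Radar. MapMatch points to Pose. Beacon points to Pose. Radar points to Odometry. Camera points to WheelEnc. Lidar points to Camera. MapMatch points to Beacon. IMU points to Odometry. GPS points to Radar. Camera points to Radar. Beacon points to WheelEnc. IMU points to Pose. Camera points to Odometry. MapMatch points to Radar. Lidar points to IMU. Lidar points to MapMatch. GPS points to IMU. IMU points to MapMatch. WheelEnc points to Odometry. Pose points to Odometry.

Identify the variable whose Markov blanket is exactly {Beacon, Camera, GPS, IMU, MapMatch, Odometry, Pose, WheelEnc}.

The target node must have every member of {Beacon, Camera, GPS, IMU, MapMatch, Odometry, Pose, WheelEnc} as a parent, child, or co-parent, and no others.
Parents of Radar: Beacon, Camera, GPS, MapMatch; children: Odometry; co-parents: Camera, IMU, Pose, WheelEnc.
These exactly cover the given set, so the node is Radar.

Radar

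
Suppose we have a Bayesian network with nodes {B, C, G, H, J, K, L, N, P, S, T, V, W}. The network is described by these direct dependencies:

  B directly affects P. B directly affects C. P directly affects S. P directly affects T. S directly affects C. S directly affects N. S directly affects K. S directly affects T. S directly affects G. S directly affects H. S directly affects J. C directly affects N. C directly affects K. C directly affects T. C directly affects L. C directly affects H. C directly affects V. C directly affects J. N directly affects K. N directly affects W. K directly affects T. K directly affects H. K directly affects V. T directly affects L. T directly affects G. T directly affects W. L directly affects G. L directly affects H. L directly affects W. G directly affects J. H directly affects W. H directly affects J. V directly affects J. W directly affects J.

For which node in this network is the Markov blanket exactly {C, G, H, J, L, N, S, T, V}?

The target node must have every member of {C, G, H, J, L, N, S, T, V} as a parent, child, or co-parent, and no others.
Parents of W: H, L, N, T; children: J; co-parents: C, G, H, S, V.
These exactly cover the given set, so the node is W.

W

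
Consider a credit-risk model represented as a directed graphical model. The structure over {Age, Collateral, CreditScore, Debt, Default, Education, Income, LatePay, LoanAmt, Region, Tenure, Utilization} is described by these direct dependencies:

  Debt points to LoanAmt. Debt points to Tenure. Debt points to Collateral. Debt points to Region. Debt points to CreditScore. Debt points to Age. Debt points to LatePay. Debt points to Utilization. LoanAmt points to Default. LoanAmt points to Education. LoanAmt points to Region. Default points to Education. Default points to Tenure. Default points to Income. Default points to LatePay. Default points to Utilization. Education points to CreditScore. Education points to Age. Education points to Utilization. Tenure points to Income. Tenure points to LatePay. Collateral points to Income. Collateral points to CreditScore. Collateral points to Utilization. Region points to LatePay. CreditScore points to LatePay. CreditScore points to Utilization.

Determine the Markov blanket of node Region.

Region has parents Debt, LoanAmt.
Region's children: LatePay.
For each child, the remaining parents (spouses of Region):
  LatePay's other parents are CreditScore, Debt, Default, Tenure.
So the Markov blanket of Region is {CreditScore, Debt, Default, LatePay, LoanAmt, Tenure}.

{CreditScore, Debt, Default, LatePay, LoanAmt, Tenure}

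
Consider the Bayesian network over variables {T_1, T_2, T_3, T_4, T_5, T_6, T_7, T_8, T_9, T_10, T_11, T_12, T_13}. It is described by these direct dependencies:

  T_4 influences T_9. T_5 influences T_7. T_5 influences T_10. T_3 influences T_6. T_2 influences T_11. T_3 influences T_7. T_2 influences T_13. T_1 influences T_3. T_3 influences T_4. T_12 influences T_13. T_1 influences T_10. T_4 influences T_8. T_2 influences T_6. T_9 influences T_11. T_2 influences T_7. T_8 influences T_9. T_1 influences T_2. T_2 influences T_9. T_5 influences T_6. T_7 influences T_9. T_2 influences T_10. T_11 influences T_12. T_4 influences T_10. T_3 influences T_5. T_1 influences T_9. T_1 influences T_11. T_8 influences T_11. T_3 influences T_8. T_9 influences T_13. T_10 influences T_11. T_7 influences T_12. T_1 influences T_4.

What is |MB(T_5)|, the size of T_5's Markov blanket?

7

A node's Markov blanket = Pa ∪ Ch ∪ (parents of Ch other than the node itself).
Parents of T_5: T_3.
T_5's children: T_6, T_7, T_10.
For each child, the remaining parents (spouses of T_5):
  T_6: T_2, T_3
  T_7: T_2, T_3
  T_10: T_1, T_2, T_4
MB(T_5) = {T_1, T_2, T_3, T_4, T_6, T_7, T_10}, which has 7 nodes.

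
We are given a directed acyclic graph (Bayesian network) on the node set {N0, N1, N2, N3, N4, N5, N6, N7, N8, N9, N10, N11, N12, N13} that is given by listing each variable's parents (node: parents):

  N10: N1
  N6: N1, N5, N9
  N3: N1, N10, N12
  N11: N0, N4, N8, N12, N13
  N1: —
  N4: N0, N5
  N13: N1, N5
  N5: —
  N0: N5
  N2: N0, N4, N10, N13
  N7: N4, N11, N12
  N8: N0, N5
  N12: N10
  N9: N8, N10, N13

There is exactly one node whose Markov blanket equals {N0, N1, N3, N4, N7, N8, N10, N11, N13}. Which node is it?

N12

The target node must have every member of {N0, N1, N3, N4, N7, N8, N10, N11, N13} as a parent, child, or co-parent, and no others.
Parents of N12: N10; children: N3, N7, N11; co-parents: N0, N1, N4, N8, N10, N11, N13.
These exactly cover the given set, so the node is N12.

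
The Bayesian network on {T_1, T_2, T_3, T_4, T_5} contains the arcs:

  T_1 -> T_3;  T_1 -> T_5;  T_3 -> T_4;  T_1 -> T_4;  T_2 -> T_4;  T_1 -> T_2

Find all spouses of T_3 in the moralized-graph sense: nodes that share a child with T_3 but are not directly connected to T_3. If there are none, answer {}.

{T_2}

Children of T_3: T_4.
  T_4: T_1, T_2
Excluding nodes already adjacent to T_3 (T_1, T_4), the co-parent-only contribution is {T_2}.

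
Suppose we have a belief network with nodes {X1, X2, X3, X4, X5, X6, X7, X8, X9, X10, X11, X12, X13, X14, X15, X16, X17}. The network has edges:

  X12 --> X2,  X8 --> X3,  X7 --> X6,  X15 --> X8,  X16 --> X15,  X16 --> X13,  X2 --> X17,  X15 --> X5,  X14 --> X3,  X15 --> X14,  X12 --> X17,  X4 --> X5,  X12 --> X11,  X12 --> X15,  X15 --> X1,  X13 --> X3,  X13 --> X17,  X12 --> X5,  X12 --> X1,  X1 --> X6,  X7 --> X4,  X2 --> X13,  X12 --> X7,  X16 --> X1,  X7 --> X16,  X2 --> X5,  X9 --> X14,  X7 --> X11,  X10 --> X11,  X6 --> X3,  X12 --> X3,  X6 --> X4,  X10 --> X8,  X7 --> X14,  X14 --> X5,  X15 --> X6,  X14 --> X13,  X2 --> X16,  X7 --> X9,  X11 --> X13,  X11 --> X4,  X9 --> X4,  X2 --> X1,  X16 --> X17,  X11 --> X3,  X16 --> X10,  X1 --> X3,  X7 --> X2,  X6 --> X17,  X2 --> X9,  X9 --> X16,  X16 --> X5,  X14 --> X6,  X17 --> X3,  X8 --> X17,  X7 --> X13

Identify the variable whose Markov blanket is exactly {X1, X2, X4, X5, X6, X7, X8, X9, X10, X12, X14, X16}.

The target node must have every member of {X1, X2, X4, X5, X6, X7, X8, X9, X10, X12, X14, X16} as a parent, child, or co-parent, and no others.
Parents of X15: X12, X16; children: X1, X5, X6, X8, X14; co-parents: X1, X2, X4, X7, X9, X10, X12, X14, X16.
These exactly cover the given set, so the node is X15.

X15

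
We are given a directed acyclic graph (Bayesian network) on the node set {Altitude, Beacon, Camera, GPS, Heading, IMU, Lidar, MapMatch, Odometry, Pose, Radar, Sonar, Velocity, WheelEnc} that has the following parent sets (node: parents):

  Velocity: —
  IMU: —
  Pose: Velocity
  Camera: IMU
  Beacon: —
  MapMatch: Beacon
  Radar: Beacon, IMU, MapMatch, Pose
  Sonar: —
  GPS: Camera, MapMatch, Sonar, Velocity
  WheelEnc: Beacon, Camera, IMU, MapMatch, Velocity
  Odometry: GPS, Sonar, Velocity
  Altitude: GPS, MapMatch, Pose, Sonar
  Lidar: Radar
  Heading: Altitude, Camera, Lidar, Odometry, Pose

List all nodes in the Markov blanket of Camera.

{Altitude, Beacon, GPS, Heading, IMU, Lidar, MapMatch, Odometry, Pose, Sonar, Velocity, WheelEnc}

A node's Markov blanket = Pa ∪ Ch ∪ (parents of Ch other than the node itself).
Parents of Camera: IMU.
Camera has children GPS, Heading, WheelEnc.
Co-parents of Camera (other parents of its children):
  GPS: MapMatch, Sonar, Velocity
  WheelEnc: Beacon, IMU, MapMatch, Velocity
  Heading: Altitude, Lidar, Odometry, Pose
So the Markov blanket of Camera is {Altitude, Beacon, GPS, Heading, IMU, Lidar, MapMatch, Odometry, Pose, Sonar, Velocity, WheelEnc}.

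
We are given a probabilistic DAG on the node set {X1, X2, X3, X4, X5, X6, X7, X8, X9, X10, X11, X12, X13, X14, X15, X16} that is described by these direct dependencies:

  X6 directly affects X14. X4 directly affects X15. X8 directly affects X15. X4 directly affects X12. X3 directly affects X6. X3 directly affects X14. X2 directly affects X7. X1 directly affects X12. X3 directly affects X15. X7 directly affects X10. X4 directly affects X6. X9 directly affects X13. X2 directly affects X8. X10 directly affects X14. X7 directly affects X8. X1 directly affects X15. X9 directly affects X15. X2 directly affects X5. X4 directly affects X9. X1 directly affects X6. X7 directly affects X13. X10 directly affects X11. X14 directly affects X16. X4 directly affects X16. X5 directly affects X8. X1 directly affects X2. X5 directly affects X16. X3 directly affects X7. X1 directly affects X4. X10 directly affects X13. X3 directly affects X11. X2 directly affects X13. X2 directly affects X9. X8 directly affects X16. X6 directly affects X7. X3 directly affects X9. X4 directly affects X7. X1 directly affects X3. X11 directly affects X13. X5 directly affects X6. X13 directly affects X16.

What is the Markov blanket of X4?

{X1, X2, X3, X5, X6, X7, X8, X9, X12, X13, X14, X15, X16}

Recall MB(v) = parents ∪ children ∪ spouses, where spouses are the other parents of v's children.
Ch(X4) = {X6, X7, X9, X12, X15, X16}.
X4's parents: X1.
For each child, the remaining parents (spouses of X4):
  X6 also has parents X1, X3, X5.
  X7's other parents are X2, X3, X6.
  X9's other parents are X2, X3.
  X12's other parent is X1.
  X15's other parents are X1, X3, X8, X9.
  X16 also has parents X5, X8, X13, X14.
MB(X4) = {X1, X2, X3, X5, X6, X7, X8, X9, X12, X13, X14, X15, X16}.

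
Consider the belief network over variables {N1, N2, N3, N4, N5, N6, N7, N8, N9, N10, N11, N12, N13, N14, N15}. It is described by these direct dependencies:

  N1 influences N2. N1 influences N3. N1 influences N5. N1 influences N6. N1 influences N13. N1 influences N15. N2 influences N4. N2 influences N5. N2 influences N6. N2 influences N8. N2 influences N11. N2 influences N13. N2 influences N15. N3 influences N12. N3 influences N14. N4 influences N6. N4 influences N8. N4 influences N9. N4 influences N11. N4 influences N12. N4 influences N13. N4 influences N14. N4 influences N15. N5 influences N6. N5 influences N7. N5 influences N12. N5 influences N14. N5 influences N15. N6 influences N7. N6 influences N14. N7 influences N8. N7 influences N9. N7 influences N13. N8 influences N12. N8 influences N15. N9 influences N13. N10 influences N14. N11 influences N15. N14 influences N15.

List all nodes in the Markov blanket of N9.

{N1, N2, N4, N7, N13}

N9's parents: N4, N7.
Children of N9: N13.
Parents of each child, excluding N9:
  N13: N1, N2, N4, N7
Union: {N4, N7} ∪ {N13} ∪ {N1, N2, N4, N7} = {N1, N2, N4, N7, N13}.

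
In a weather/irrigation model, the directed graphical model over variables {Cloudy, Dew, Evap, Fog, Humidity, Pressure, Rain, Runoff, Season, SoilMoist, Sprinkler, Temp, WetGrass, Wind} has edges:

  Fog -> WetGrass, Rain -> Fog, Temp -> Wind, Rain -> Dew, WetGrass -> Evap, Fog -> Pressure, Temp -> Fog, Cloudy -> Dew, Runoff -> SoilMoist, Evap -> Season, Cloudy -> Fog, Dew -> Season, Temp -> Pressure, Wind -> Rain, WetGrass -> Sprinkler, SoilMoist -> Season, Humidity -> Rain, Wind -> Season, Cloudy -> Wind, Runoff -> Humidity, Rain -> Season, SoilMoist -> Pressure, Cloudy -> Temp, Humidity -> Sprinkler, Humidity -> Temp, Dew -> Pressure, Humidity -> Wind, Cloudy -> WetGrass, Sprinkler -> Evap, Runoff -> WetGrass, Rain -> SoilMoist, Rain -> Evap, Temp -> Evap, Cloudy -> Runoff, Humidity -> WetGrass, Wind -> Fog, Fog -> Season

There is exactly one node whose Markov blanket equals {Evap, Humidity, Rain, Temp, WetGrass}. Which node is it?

The target node must have every member of {Evap, Humidity, Rain, Temp, WetGrass} as a parent, child, or co-parent, and no others.
Parents of Sprinkler: Humidity, WetGrass; children: Evap; co-parents: Rain, Temp, WetGrass.
These exactly cover the given set, so the node is Sprinkler.

Sprinkler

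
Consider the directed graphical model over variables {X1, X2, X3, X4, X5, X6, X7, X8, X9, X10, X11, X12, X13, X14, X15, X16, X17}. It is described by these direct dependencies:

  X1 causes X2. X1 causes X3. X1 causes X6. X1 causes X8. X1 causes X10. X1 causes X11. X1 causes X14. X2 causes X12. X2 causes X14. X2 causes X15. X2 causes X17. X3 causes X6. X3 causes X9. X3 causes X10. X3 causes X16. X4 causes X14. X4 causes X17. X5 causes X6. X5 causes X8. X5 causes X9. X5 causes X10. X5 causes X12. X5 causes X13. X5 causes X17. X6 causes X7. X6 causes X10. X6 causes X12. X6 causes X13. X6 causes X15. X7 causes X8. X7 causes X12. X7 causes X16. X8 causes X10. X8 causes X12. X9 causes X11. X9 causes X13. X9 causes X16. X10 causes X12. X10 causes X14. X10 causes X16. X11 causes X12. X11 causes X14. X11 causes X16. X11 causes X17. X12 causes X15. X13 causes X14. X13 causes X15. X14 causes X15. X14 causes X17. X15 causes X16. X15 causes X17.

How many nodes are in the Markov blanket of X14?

11

The Markov blanket of a node is its parents, its children, and the other parents of its children.
X14 has parents X1, X2, X4, X10, X11, X13.
Ch(X14) = {X15, X17}.
Parents of each child, excluding X14:
  X15: X2, X6, X12, X13
  X17: X2, X4, X5, X11, X15
MB(X14) = {X1, X2, X4, X5, X6, X10, X11, X12, X13, X15, X17}, which has 11 nodes.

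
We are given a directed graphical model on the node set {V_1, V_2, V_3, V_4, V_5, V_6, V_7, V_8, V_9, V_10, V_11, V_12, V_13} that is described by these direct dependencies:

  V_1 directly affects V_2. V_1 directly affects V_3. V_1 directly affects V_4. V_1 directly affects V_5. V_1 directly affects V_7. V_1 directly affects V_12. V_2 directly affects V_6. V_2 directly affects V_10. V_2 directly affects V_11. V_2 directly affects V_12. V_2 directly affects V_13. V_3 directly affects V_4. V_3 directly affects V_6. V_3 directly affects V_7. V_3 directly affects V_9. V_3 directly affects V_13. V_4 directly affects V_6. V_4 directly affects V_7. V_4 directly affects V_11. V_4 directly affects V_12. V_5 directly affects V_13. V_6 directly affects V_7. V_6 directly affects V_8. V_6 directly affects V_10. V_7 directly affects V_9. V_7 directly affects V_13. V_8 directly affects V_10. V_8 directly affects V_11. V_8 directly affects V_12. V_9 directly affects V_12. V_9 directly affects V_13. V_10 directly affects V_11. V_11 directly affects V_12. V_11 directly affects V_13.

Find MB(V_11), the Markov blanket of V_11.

V_11 has parents V_2, V_4, V_8, V_10.
Ch(V_11) = {V_12, V_13}.
Other parents of V_11's children:
  V_12: V_1, V_2, V_4, V_8, V_9
  V_13: V_2, V_3, V_5, V_7, V_9
Union: {V_2, V_4, V_8, V_10} ∪ {V_12, V_13} ∪ {V_1, V_2, V_3, V_4, V_5, V_7, V_8, V_9} = {V_1, V_2, V_3, V_4, V_5, V_7, V_8, V_9, V_10, V_12, V_13}.

{V_1, V_2, V_3, V_4, V_5, V_7, V_8, V_9, V_10, V_12, V_13}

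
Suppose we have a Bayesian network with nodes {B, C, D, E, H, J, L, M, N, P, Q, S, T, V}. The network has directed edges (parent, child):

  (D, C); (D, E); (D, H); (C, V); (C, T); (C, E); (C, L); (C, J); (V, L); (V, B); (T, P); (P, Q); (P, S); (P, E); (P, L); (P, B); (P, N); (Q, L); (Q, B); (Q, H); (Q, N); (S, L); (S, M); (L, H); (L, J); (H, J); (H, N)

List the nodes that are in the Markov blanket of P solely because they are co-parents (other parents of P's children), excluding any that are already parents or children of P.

{C, D, H, V}

Children of P: B, E, L, N, Q, S.
  Q: —
  S: —
  E: C, D
  L: C, Q, S, V
  B: Q, V
  N: H, Q
Excluding nodes already adjacent to P (B, E, L, N, Q, S, T), the co-parent-only contribution is {C, D, H, V}.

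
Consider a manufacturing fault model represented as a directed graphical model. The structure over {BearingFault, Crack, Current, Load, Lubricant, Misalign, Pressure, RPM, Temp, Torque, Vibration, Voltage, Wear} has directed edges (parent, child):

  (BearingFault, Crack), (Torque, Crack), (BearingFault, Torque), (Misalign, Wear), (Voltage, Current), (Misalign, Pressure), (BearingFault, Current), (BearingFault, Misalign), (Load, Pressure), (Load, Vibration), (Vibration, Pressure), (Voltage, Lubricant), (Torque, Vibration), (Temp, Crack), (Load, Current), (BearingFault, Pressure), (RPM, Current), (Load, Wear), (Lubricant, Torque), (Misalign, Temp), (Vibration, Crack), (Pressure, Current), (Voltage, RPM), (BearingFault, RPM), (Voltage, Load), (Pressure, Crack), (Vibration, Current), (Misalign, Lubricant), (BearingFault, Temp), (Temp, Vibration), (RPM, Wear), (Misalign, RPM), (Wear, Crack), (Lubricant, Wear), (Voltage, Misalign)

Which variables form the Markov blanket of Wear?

Wear has parents Load, Lubricant, Misalign, RPM.
Wear has child Crack.
For each child, the remaining parents (spouses of Wear):
  Crack's other parents are BearingFault, Pressure, Temp, Torque, Vibration.
So the Markov blanket of Wear is {BearingFault, Crack, Load, Lubricant, Misalign, Pressure, RPM, Temp, Torque, Vibration}.

{BearingFault, Crack, Load, Lubricant, Misalign, Pressure, RPM, Temp, Torque, Vibration}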